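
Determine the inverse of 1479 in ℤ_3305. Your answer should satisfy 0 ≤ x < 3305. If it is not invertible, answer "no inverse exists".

2724

Extended Euclidean algorithm:
3305 = 2×1479 + 347
1479 = 4×347 + 91
347 = 3×91 + 74
91 = 1×74 + 17
74 = 4×17 + 6
17 = 2×6 + 5
6 = 1×5 + 1
5 = 5×1 + 0
The gcd is 1. Working backward:
1 = 6 − 5
1 = −17 + 3·6
1 = 3·74 − 13·17
1 = −13·91 + 16·74
1 = 16·347 − 61·91
1 = −61·1479 + 260·347
1 = 260·3305 − 581·1479
Hence 1479⁻¹ ≡ -581 ≡ 2724 (mod 3305).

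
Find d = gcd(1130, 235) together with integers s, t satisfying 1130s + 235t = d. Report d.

5

Euclidean algorithm:
1130 = 4×235 + 190
235 = 1×190 + 45
190 = 4×45 + 10
45 = 4×10 + 5
10 = 2×5 + 0
gcd(1130, 235) = 5.
Express as a combination:
5 = 45 − 4·10
5 = −4·190 + 17·45
5 = 17·235 − 21·190
5 = −21·1130 + 101·235
So 5 = (-21)·1130 + (101)·235.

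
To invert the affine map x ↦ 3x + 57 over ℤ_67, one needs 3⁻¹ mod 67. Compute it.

45

Extended Euclidean algorithm:
67 = 22*3 + 1
3 = 3*1 + 0
gcd = 1, so the inverse exists. Back-substitute:
1 = 67 − 22·3
So 3·(-22) ≡ 1 (mod 67), and -22 ≡ 45 (mod 67).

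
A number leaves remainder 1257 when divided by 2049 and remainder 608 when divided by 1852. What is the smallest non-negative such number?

Write x = 1257 + 2049·k. Then 2049·k ≡ 608 − 1257 ≡ 1203 (mod 1852).
Need 2049⁻¹ mod 1852. Extended Euclid on (1852, 197):
1852 = 9·197 + 79
197 = 2·79 + 39
79 = 2·39 + 1
39 = 39·1 + 0
Back-substitute:
1 = 79 − 2·39
1 = −2·197 + 5·79
1 = 5·1852 − 47·197
2049⁻¹ ≡ 1805 (mod 1852), so k ≡ 1805·1203 ≡ 871 (mod 1852).
x = 1257 + 2049·871 = 1785936.

1785936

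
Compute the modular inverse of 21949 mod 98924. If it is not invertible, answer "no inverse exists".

Apply the Euclidean algorithm to 98924 and 21949:
98924 = 4*21949 + 11128
21949 = 1*11128 + 10821
11128 = 1*10821 + 307
10821 = 35*307 + 76
307 = 4*76 + 3
76 = 25*3 + 1
3 = 3*1 + 0
gcd = 1, so the inverse exists. Back-substitute:
1 = 76 − 25·3
1 = −25·307 + 101·76
1 = 101·10821 − 3560·307
1 = −3560·11128 + 3661·10821
1 = 3661·21949 − 7221·11128
1 = −7221·98924 + 32545·21949
So 21949·32545 ≡ 1 (mod 98924).

32545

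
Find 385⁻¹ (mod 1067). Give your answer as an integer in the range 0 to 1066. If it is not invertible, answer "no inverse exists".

no inverse exists

Euclidean algorithm on 1067, 385:
1067 = 2·385 + 297
385 = 1·297 + 88
297 = 3·88 + 33
88 = 2·33 + 22
33 = 1·22 + 11
22 = 2·11 + 0
Since gcd = 11 > 1, 385 is not a unit mod 1067.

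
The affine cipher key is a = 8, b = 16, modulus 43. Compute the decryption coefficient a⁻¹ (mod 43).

gcd(43, 8) by repeated division:
43 = 5*8 + 3
8 = 2*3 + 2
3 = 1*2 + 1
2 = 2*1 + 0
gcd = 1, so the inverse exists. Back-substitute:
1 = 3 − 2
1 = −8 + 3·3
1 = 3·43 − 16·8
Thus 8·(-16) ≡ 1 (mod 43); reducing, -16 mod 43 = 27.

27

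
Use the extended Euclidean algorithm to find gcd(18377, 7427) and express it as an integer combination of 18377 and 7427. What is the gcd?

Repeated division:
18377 = 2*7427 + 3523
7427 = 2*3523 + 381
3523 = 9*381 + 94
381 = 4*94 + 5
94 = 18*5 + 4
5 = 1*4 + 1
4 = 4*1 + 0
gcd(18377, 7427) = 1.
Back-substituting:
1 = 5 − 4
1 = −94 + 19·5
1 = 19·381 − 77·94
1 = −77·3523 + 712·381
1 = 712·7427 − 1501·3523
1 = −1501·18377 + 3714·7427
So 1 = (-1501)·18377 + (3714)·7427.

1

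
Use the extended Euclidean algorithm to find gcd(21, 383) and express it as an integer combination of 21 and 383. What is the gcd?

1

Repeated division:
383 = 18*21 + 5
21 = 4*5 + 1
5 = 5*1 + 0
gcd(21, 383) = 1.
Back-substituting:
1 = 21 − 4·5
1 = −4·383 + 73·21
So 1 = (-4)·383 + (73)·21.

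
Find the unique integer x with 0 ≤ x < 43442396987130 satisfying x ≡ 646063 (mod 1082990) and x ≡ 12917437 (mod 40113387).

15061306107553

Write x = 646063 + 1082990·k. Then 1082990·k ≡ 12917437 − 646063 ≡ 12271374 (mod 40113387).
Need 1082990⁻¹ mod 40113387. Extended Euclid on (40113387, 1082990):
40113387 = 37*1082990 + 42757
1082990 = 25*42757 + 14065
42757 = 3*14065 + 562
14065 = 25*562 + 15
562 = 37*15 + 7
15 = 2*7 + 1
7 = 7*1 + 0
Back-substitute:
1 = 15 − 2·7
1 = −2·562 + 75·15
1 = 75·14065 − 1877·562
1 = −1877·42757 + 5706·14065
1 = 5706·1082990 − 144527·42757
1 = −144527·40113387 + 5353205·1082990
1082990⁻¹ ≡ 5353205 (mod 40113387), so k ≡ 5353205·12271374 ≡ 13907151 (mod 40113387).
x = 646063 + 1082990·13907151 = 15061306107553.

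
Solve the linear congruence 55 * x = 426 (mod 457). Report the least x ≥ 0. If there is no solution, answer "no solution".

149

First find gcd(55, 457):
457 = 8*55 + 17
55 = 3*17 + 4
17 = 4*4 + 1
4 = 4*1 + 0
gcd = 1, so a unique solution mod 457 exists.
Back-substitute for the Bézout coefficients:
1 = 17 − 4·4
1 = −4·55 + 13·17
1 = 13·457 − 108·55
So 55·(-108) ≡ 1 (mod 457), giving 55⁻¹ ≡ 349.
x ≡ 55⁻¹·426 ≡ 349·426 ≡ 149 (mod 457).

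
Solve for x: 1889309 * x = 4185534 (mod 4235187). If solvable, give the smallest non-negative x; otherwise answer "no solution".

First find gcd(1889309, 4235187):
4235187 = 2×1889309 + 456569
1889309 = 4×456569 + 63033
456569 = 7×63033 + 15338
63033 = 4×15338 + 1681
15338 = 9×1681 + 209
1681 = 8×209 + 9
209 = 23×9 + 2
9 = 4×2 + 1
2 = 2×1 + 0
gcd = 1, so a unique solution mod 4235187 exists.
Back-substitute for the Bézout coefficients:
1 = 9 − 4·2
1 = −4·209 + 93·9
1 = 93·1681 − 748·209
1 = −748·15338 + 6825·1681
1 = 6825·63033 − 28048·15338
1 = −28048·456569 + 203161·63033
1 = 203161·1889309 − 840692·456569
1 = −840692·4235187 + 1884545·1889309
So 1889309·(1884545) ≡ 1 (mod 4235187), giving 1889309⁻¹ ≡ 1884545.
x ≡ 1889309⁻¹·4185534 ≡ 1884545·4185534 ≡ 3143880 (mod 4235187).

3143880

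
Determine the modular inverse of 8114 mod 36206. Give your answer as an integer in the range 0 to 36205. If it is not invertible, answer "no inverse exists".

Euclidean algorithm on 36206, 8114:
36206 = 4*8114 + 3750
8114 = 2*3750 + 614
3750 = 6*614 + 66
614 = 9*66 + 20
66 = 3*20 + 6
20 = 3*6 + 2
6 = 3*2 + 0
The gcd is 2, not 1, hence no inverse exists.

no inverse exists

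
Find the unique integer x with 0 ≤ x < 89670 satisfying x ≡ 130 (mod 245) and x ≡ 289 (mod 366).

Write x = 130 + 245·k. Then 245·k ≡ 289 − 130 ≡ 159 (mod 366).
Need 245⁻¹ mod 366. Extended Euclid on (366, 245):
366 = 1*245 + 121
245 = 2*121 + 3
121 = 40*3 + 1
3 = 3*1 + 0
Back-substitute:
1 = 121 − 40·3
1 = −40·245 + 81·121
1 = 81·366 − 121·245
245⁻¹ ≡ 245 (mod 366), so k ≡ 245·159 ≡ 159 (mod 366).
x = 130 + 245·159 = 39085.

39085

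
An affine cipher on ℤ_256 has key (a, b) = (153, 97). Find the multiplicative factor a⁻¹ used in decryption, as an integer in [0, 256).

169

Extended Euclidean algorithm:
256 = 1·153 + 103
153 = 1·103 + 50
103 = 2·50 + 3
50 = 16·3 + 2
3 = 1·2 + 1
2 = 2·1 + 0
Since gcd(153, 256) = 1, back-substitute to write 1 as a combination:
1 = 3 − 2
1 = −50 + 17·3
1 = 17·103 − 35·50
1 = −35·153 + 52·103
1 = 52·256 − 87·153
Hence 153⁻¹ ≡ -87 ≡ 169 (mod 256).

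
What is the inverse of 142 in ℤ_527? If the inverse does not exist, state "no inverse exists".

360

Run Euclid on (527, 142):
527 = 3*142 + 101
142 = 1*101 + 41
101 = 2*41 + 19
41 = 2*19 + 3
19 = 6*3 + 1
3 = 3*1 + 0
The gcd is 1. Working backward:
1 = 19 − 6·3
1 = −6·41 + 13·19
1 = 13·101 − 32·41
1 = −32·142 + 45·101
1 = 45·527 − 167·142
Thus 142·(-167) ≡ 1 (mod 527); reducing, -167 mod 527 = 360.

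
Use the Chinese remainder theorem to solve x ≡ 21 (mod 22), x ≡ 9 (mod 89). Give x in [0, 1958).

Write x = 21 + 22·k. Then 22·k ≡ 9 − 21 ≡ 77 (mod 89).
Need 22⁻¹ mod 89. Extended Euclid on (89, 22):
89 = 4·22 + 1
22 = 22·1 + 0
Back-substitute:
1 = 89 − 4·22
22⁻¹ ≡ 85 (mod 89), so k ≡ 85·77 ≡ 48 (mod 89).
x = 21 + 22·48 = 1077.

1077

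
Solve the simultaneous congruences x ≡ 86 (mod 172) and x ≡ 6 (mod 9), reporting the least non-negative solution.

258

Write x = 86 + 172·k. Then 172·k ≡ 6 − 86 ≡ 1 (mod 9).
Need 172⁻¹ mod 9. Extended Euclid on (9, 1):
9 = 9×1 + 0
172⁻¹ ≡ 1 (mod 9), so k ≡ 1·1 ≡ 1 (mod 9).
x = 86 + 172·1 = 258.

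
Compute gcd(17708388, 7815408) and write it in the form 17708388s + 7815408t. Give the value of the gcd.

12

Apply Euclid's algorithm to 17708388 and 7815408:
17708388 = 2×7815408 + 2077572
7815408 = 3×2077572 + 1582692
2077572 = 1×1582692 + 494880
1582692 = 3×494880 + 98052
494880 = 5×98052 + 4620
98052 = 21×4620 + 1032
4620 = 4×1032 + 492
1032 = 2×492 + 48
492 = 10×48 + 12
48 = 4×12 + 0
gcd(17708388, 7815408) = 12.
Working backward:
12 = 492 − 10·48
12 = −10·1032 + 21·492
12 = 21·4620 − 94·1032
12 = −94·98052 + 1995·4620
12 = 1995·494880 − 10069·98052
12 = −10069·1582692 + 32202·494880
12 = 32202·2077572 − 42271·1582692
12 = −42271·7815408 + 159015·2077572
12 = 159015·17708388 − 360301·7815408
So 12 = (159015)·17708388 + (-360301)·7815408.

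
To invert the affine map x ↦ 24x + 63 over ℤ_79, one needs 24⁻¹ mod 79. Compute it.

56

Run Euclid on (79, 24):
79 = 3·24 + 7
24 = 3·7 + 3
7 = 2·3 + 1
3 = 3·1 + 0
Since gcd(24, 79) = 1, back-substitute to write 1 as a combination:
1 = 7 − 2·3
1 = −2·24 + 7·7
1 = 7·79 − 23·24
Hence 24⁻¹ ≡ -23 ≡ 56 (mod 79).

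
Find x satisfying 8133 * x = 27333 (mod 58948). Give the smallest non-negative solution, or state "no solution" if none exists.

First find gcd(8133, 58948):
58948 = 7×8133 + 2017
8133 = 4×2017 + 65
2017 = 31×65 + 2
65 = 32×2 + 1
2 = 2×1 + 0
gcd = 1, so a unique solution mod 58948 exists.
Back-substitute for the Bézout coefficients:
1 = 65 − 32·2
1 = −32·2017 + 993·65
1 = 993·8133 − 4004·2017
1 = −4004·58948 + 29021·8133
So 8133·(29021) ≡ 1 (mod 58948), giving 8133⁻¹ ≡ 29021.
x ≡ 8133⁻¹·27333 ≡ 29021·27333 ≡ 26705 (mod 58948).

26705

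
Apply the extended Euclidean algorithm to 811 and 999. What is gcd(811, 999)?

Euclidean algorithm:
999 = 1*811 + 188
811 = 4*188 + 59
188 = 3*59 + 11
59 = 5*11 + 4
11 = 2*4 + 3
4 = 1*3 + 1
3 = 3*1 + 0
gcd(811, 999) = 1.
Working backward:
1 = 4 − 3
1 = −11 + 3·4
1 = 3·59 − 16·11
1 = −16·188 + 51·59
1 = 51·811 − 220·188
1 = −220·999 + 271·811
So 1 = (-220)·999 + (271)·811.

1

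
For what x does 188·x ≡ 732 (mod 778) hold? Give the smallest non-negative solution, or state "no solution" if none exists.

37

First find gcd(188, 778):
778 = 4·188 + 26
188 = 7·26 + 6
26 = 4·6 + 2
6 = 3·2 + 0
gcd = 2 and 2 | 732, so solutions exist. Divide through by 2: 94x ≡ 366 (mod 389).
Now find 94⁻¹ mod 389:
389 = 4·94 + 13
94 = 7·13 + 3
13 = 4·3 + 1
3 = 3·1 + 0
Back-substitute:
1 = 13 − 4·3
1 = −4·94 + 29·13
1 = 29·389 − 120·94
So 94·(-120) ≡ 1 (mod 389), i.e. 94⁻¹ ≡ 269.
Then x ≡ 269·366 ≡ 37 (mod 389); the smallest non-negative solution is x = 37.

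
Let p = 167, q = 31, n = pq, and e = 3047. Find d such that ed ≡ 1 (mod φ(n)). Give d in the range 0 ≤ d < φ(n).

φ(n) = (p−1)(q−1) = 166·30 = 4980.
Need d with 3047·d ≡ 1 (mod 4980). Apply the extended Euclidean algorithm:
4980 = 1·3047 + 1933
3047 = 1·1933 + 1114
1933 = 1·1114 + 819
1114 = 1·819 + 295
819 = 2·295 + 229
295 = 1·229 + 66
229 = 3·66 + 31
66 = 2·31 + 4
31 = 7·4 + 3
4 = 1·3 + 1
3 = 3·1 + 0
Back-substitute:
1 = 4 − 3
1 = −31 + 8·4
1 = 8·66 − 17·31
1 = −17·229 + 59·66
1 = 59·295 − 76·229
1 = −76·819 + 211·295
1 = 211·1114 − 287·819
1 = −287·1933 + 498·1114
1 = 498·3047 − 785·1933
1 = −785·4980 + 1283·3047
So 3047·1283 ≡ 1 (mod 4980), hence d = 1283.

1283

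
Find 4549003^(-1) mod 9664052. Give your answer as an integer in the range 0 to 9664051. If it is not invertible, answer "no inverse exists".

gcd(9664052, 4549003) by repeated division:
9664052 = 2*4549003 + 566046
4549003 = 8*566046 + 20635
566046 = 27*20635 + 8901
20635 = 2*8901 + 2833
8901 = 3*2833 + 402
2833 = 7*402 + 19
402 = 21*19 + 3
19 = 6*3 + 1
3 = 3*1 + 0
The gcd is 1. Working backward:
1 = 19 − 6·3
1 = −6·402 + 127·19
1 = 127·2833 − 895·402
1 = −895·8901 + 2812·2833
1 = 2812·20635 − 6519·8901
1 = −6519·566046 + 178825·20635
1 = 178825·4549003 − 1437119·566046
1 = −1437119·9664052 + 3053063·4549003
So 4549003·3053063 ≡ 1 (mod 9664052).

3053063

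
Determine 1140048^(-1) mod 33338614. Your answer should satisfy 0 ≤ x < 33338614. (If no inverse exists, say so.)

Compute gcd(1140048, 33338614):
33338614 = 29×1140048 + 277222
1140048 = 4×277222 + 31160
277222 = 8×31160 + 27942
31160 = 1×27942 + 3218
27942 = 8×3218 + 2198
3218 = 1×2198 + 1020
2198 = 2×1020 + 158
1020 = 6×158 + 72
158 = 2×72 + 14
72 = 5×14 + 2
14 = 7×2 + 0
gcd(1140048, 33338614) = 2 ≠ 1, so 1140048 has no multiplicative inverse modulo 33338614.

no inverse exists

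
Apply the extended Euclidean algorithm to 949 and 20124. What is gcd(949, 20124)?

Repeated division:
20124 = 21*949 + 195
949 = 4*195 + 169
195 = 1*169 + 26
169 = 6*26 + 13
26 = 2*13 + 0
gcd(949, 20124) = 13.
Back-substituting:
13 = 169 − 6·26
13 = −6·195 + 7·169
13 = 7·949 − 34·195
13 = −34·20124 + 721·949
So 13 = (-34)·20124 + (721)·949.

13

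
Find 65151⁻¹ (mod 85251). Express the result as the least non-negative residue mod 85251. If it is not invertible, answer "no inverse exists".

no inverse exists

Compute gcd(65151, 85251):
85251 = 1×65151 + 20100
65151 = 3×20100 + 4851
20100 = 4×4851 + 696
4851 = 6×696 + 675
696 = 1×675 + 21
675 = 32×21 + 3
21 = 7×3 + 0
gcd(65151, 85251) = 3 ≠ 1, so 65151 has no multiplicative inverse modulo 85251.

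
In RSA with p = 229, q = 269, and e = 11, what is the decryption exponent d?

φ(n) = (p−1)(q−1) = 228·268 = 61104.
Need d with 11·d ≡ 1 (mod 61104). Apply the extended Euclidean algorithm:
61104 = 5554×11 + 10
11 = 1×10 + 1
10 = 10×1 + 0
Back-substitute:
1 = 11 − 10
1 = −61104 + 5555·11
So 11·5555 ≡ 1 (mod 61104), hence d = 5555.

5555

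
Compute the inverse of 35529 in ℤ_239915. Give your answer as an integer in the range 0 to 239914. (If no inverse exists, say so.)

Compute gcd(35529, 239915):
239915 = 6*35529 + 26741
35529 = 1*26741 + 8788
26741 = 3*8788 + 377
8788 = 23*377 + 117
377 = 3*117 + 26
117 = 4*26 + 13
26 = 2*13 + 0
The gcd is 13, not 1, hence no inverse exists.

no inverse exists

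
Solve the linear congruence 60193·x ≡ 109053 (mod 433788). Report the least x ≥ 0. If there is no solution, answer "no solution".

First find gcd(60193, 433788):
433788 = 7*60193 + 12437
60193 = 4*12437 + 10445
12437 = 1*10445 + 1992
10445 = 5*1992 + 485
1992 = 4*485 + 52
485 = 9*52 + 17
52 = 3*17 + 1
17 = 17*1 + 0
gcd = 1, so a unique solution mod 433788 exists.
Back-substitute for the Bézout coefficients:
1 = 52 − 3·17
1 = −3·485 + 28·52
1 = 28·1992 − 115·485
1 = −115·10445 + 603·1992
1 = 603·12437 − 718·10445
1 = −718·60193 + 3475·12437
1 = 3475·433788 − 25043·60193
So 60193·(-25043) ≡ 1 (mod 433788), giving 60193⁻¹ ≡ 408745.
x ≡ 60193⁻¹·109053 ≡ 408745·109053 ≡ 114969 (mod 433788).

114969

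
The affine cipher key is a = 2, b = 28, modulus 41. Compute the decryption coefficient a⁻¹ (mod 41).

21

Apply the Euclidean algorithm to 41 and 2:
41 = 20*2 + 1
2 = 2*1 + 0
Since gcd(2, 41) = 1, back-substitute to write 1 as a combination:
1 = 41 − 20·2
Hence 2⁻¹ ≡ -20 ≡ 21 (mod 41).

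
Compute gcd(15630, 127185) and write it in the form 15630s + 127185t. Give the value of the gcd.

15

Apply Euclid's algorithm to 127185 and 15630:
127185 = 8*15630 + 2145
15630 = 7*2145 + 615
2145 = 3*615 + 300
615 = 2*300 + 15
300 = 20*15 + 0
gcd(15630, 127185) = 15.
Working backward:
15 = 615 − 2·300
15 = −2·2145 + 7·615
15 = 7·15630 − 51·2145
15 = −51·127185 + 415·15630
So 15 = (-51)·127185 + (415)·15630.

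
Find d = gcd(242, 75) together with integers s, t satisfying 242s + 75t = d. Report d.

Euclidean algorithm:
242 = 3*75 + 17
75 = 4*17 + 7
17 = 2*7 + 3
7 = 2*3 + 1
3 = 3*1 + 0
gcd(242, 75) = 1.
Working backward:
1 = 7 − 2·3
1 = −2·17 + 5·7
1 = 5·75 − 22·17
1 = −22·242 + 71·75
So 1 = (-22)·242 + (71)·75.

1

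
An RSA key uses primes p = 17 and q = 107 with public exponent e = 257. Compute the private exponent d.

φ(n) = (p−1)(q−1) = 16·106 = 1696.
Need d with 257·d ≡ 1 (mod 1696). Apply the extended Euclidean algorithm:
1696 = 6*257 + 154
257 = 1*154 + 103
154 = 1*103 + 51
103 = 2*51 + 1
51 = 51*1 + 0
Back-substitute:
1 = 103 − 2·51
1 = −2·154 + 3·103
1 = 3·257 − 5·154
1 = −5·1696 + 33·257
So 257·33 ≡ 1 (mod 1696), hence d = 33.

33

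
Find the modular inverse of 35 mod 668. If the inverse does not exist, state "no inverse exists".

439

gcd(668, 35) by repeated division:
668 = 19×35 + 3
35 = 11×3 + 2
3 = 1×2 + 1
2 = 2×1 + 0
The gcd is 1. Working backward:
1 = 3 − 2
1 = −35 + 12·3
1 = 12·668 − 229·35
So 35·(-229) ≡ 1 (mod 668), and -229 ≡ 439 (mod 668).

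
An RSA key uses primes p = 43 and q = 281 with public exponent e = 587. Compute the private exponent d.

φ(n) = (p−1)(q−1) = 42·280 = 11760.
Need d with 587·d ≡ 1 (mod 11760). Apply the extended Euclidean algorithm:
11760 = 20·587 + 20
587 = 29·20 + 7
20 = 2·7 + 6
7 = 1·6 + 1
6 = 6·1 + 0
Back-substitute:
1 = 7 − 6
1 = −20 + 3·7
1 = 3·587 − 88·20
1 = −88·11760 + 1763·587
So 587·1763 ≡ 1 (mod 11760), hence d = 1763.

1763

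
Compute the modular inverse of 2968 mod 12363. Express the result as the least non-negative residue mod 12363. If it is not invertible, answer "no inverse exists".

1687

gcd(12363, 2968) by repeated division:
12363 = 4·2968 + 491
2968 = 6·491 + 22
491 = 22·22 + 7
22 = 3·7 + 1
7 = 7·1 + 0
The gcd is 1. Working backward:
1 = 22 − 3·7
1 = −3·491 + 67·22
1 = 67·2968 − 405·491
1 = −405·12363 + 1687·2968
So 2968·1687 ≡ 1 (mod 12363).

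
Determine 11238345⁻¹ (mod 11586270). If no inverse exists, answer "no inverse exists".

no inverse exists

Compute gcd(11238345, 11586270):
11586270 = 1·11238345 + 347925
11238345 = 32·347925 + 104745
347925 = 3·104745 + 33690
104745 = 3·33690 + 3675
33690 = 9·3675 + 615
3675 = 5·615 + 600
615 = 1·600 + 15
600 = 40·15 + 0
Since gcd = 15 > 1, 11238345 is not a unit mod 11586270.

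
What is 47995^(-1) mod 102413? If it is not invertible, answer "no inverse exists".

Run Euclid on (102413, 47995):
102413 = 2×47995 + 6423
47995 = 7×6423 + 3034
6423 = 2×3034 + 355
3034 = 8×355 + 194
355 = 1×194 + 161
194 = 1×161 + 33
161 = 4×33 + 29
33 = 1×29 + 4
29 = 7×4 + 1
4 = 4×1 + 0
Since gcd(47995, 102413) = 1, back-substitute to write 1 as a combination:
1 = 29 − 7·4
1 = −7·33 + 8·29
1 = 8·161 − 39·33
1 = −39·194 + 47·161
1 = 47·355 − 86·194
1 = −86·3034 + 735·355
1 = 735·6423 − 1556·3034
1 = −1556·47995 + 11627·6423
1 = 11627·102413 − 24810·47995
Hence 47995⁻¹ ≡ -24810 ≡ 77603 (mod 102413).

77603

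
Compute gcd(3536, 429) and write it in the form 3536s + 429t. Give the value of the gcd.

Apply Euclid's algorithm to 3536 and 429:
3536 = 8·429 + 104
429 = 4·104 + 13
104 = 8·13 + 0
gcd(3536, 429) = 13.
Back-substituting:
13 = 429 − 4·104
13 = −4·3536 + 33·429
So 13 = (-4)·3536 + (33)·429.

13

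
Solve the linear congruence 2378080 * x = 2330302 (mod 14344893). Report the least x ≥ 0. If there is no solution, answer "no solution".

First find gcd(2378080, 14344893):
14344893 = 6×2378080 + 76413
2378080 = 31×76413 + 9277
76413 = 8×9277 + 2197
9277 = 4×2197 + 489
2197 = 4×489 + 241
489 = 2×241 + 7
241 = 34×7 + 3
7 = 2×3 + 1
3 = 3×1 + 0
gcd = 1, so a unique solution mod 14344893 exists.
Back-substitute for the Bézout coefficients:
1 = 7 − 2·3
1 = −2·241 + 69·7
1 = 69·489 − 140·241
1 = −140·2197 + 629·489
1 = 629·9277 − 2656·2197
1 = −2656·76413 + 21877·9277
1 = 21877·2378080 − 680843·76413
1 = −680843·14344893 + 4106935·2378080
So 2378080·(4106935) ≡ 1 (mod 14344893), giving 2378080⁻¹ ≡ 4106935.
x ≡ 2378080⁻¹·2330302 ≡ 4106935·2330302 ≡ 2650918 (mod 14344893).

2650918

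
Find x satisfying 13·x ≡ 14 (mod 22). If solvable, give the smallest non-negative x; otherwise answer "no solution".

18

First find gcd(13, 22):
22 = 1*13 + 9
13 = 1*9 + 4
9 = 2*4 + 1
4 = 4*1 + 0
gcd = 1, so a unique solution mod 22 exists.
Back-substitute for the Bézout coefficients:
1 = 9 − 2·4
1 = −2·13 + 3·9
1 = 3·22 − 5·13
So 13·(-5) ≡ 1 (mod 22), giving 13⁻¹ ≡ 17.
x ≡ 13⁻¹·14 ≡ 17·14 ≡ 18 (mod 22).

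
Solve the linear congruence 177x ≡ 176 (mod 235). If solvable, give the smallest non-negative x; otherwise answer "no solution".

78

First find gcd(177, 235):
235 = 1·177 + 58
177 = 3·58 + 3
58 = 19·3 + 1
3 = 3·1 + 0
gcd = 1, so a unique solution mod 235 exists.
Back-substitute for the Bézout coefficients:
1 = 58 − 19·3
1 = −19·177 + 58·58
1 = 58·235 − 77·177
So 177·(-77) ≡ 1 (mod 235), giving 177⁻¹ ≡ 158.
x ≡ 177⁻¹·176 ≡ 158·176 ≡ 78 (mod 235).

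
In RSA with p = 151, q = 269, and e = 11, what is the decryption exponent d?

32891

φ(n) = (p−1)(q−1) = 150·268 = 40200.
Need d with 11·d ≡ 1 (mod 40200). Apply the extended Euclidean algorithm:
40200 = 3654·11 + 6
11 = 1·6 + 5
6 = 1·5 + 1
5 = 5·1 + 0
Back-substitute:
1 = 6 − 5
1 = −11 + 2·6
1 = 2·40200 − 7309·11
So 11·(-7309) ≡ 1 (mod 40200), hence d ≡ -7309 ≡ 32891 (mod 40200).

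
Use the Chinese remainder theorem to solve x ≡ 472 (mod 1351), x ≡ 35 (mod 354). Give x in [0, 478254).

Write x = 472 + 1351·k. Then 1351·k ≡ 35 − 472 ≡ 271 (mod 354).
Need 1351⁻¹ mod 354. Extended Euclid on (354, 289):
354 = 1·289 + 65
289 = 4·65 + 29
65 = 2·29 + 7
29 = 4·7 + 1
7 = 7·1 + 0
Back-substitute:
1 = 29 − 4·7
1 = −4·65 + 9·29
1 = 9·289 − 40·65
1 = −40·354 + 49·289
1351⁻¹ ≡ 49 (mod 354), so k ≡ 49·271 ≡ 181 (mod 354).
x = 472 + 1351·181 = 245003.

245003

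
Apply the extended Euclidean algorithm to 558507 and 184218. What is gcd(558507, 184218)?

3

Euclidean algorithm:
558507 = 3×184218 + 5853
184218 = 31×5853 + 2775
5853 = 2×2775 + 303
2775 = 9×303 + 48
303 = 6×48 + 15
48 = 3×15 + 3
15 = 5×3 + 0
gcd(558507, 184218) = 3.
Express as a combination:
3 = 48 − 3·15
3 = −3·303 + 19·48
3 = 19·2775 − 174·303
3 = −174·5853 + 367·2775
3 = 367·184218 − 11551·5853
3 = −11551·558507 + 35020·184218
So 3 = (-11551)·558507 + (35020)·184218.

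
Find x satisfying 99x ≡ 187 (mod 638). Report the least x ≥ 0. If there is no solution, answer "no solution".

First find gcd(99, 638):
638 = 6×99 + 44
99 = 2×44 + 11
44 = 4×11 + 0
gcd = 11 and 11 | 187, so solutions exist. Divide through by 11: 9x ≡ 17 (mod 58).
Now find 9⁻¹ mod 58:
58 = 6·9 + 4
9 = 2·4 + 1
4 = 4·1 + 0
Back-substitute:
1 = 9 − 2·4
1 = −2·58 + 13·9
So 9⁻¹ ≡ 13 (mod 58).
Then x ≡ 13·17 ≡ 47 (mod 58); the smallest non-negative solution is x = 47.

47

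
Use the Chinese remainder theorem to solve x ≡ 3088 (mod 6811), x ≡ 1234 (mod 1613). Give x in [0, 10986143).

Write x = 3088 + 6811·k. Then 6811·k ≡ 1234 − 3088 ≡ 1372 (mod 1613).
Need 6811⁻¹ mod 1613. Extended Euclid on (1613, 359):
1613 = 4·359 + 177
359 = 2·177 + 5
177 = 35·5 + 2
5 = 2·2 + 1
2 = 2·1 + 0
Back-substitute:
1 = 5 − 2·2
1 = −2·177 + 71·5
1 = 71·359 − 144·177
1 = −144·1613 + 647·359
6811⁻¹ ≡ 647 (mod 1613), so k ≡ 647·1372 ≡ 534 (mod 1613).
x = 3088 + 6811·534 = 3640162.

3640162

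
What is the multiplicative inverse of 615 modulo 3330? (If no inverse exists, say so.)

no inverse exists

Euclidean algorithm on 3330, 615:
3330 = 5·615 + 255
615 = 2·255 + 105
255 = 2·105 + 45
105 = 2·45 + 15
45 = 3·15 + 0
gcd(615, 3330) = 15 ≠ 1, so 615 has no multiplicative inverse modulo 3330.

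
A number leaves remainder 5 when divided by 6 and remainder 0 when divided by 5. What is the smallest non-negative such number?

5

Write x = 5 + 6·k. Then 6·k ≡ 0 − 5 ≡ 0 (mod 5).
Need 6⁻¹ mod 5. Extended Euclid on (5, 1):
5 = 5×1 + 0
6⁻¹ ≡ 1 (mod 5), so k ≡ 1·0 ≡ 0 (mod 5).
x = 5 + 6·0 = 5.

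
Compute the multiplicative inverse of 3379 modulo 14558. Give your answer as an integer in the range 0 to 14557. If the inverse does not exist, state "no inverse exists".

3395

Apply the Euclidean algorithm to 14558 and 3379:
14558 = 4×3379 + 1042
3379 = 3×1042 + 253
1042 = 4×253 + 30
253 = 8×30 + 13
30 = 2×13 + 4
13 = 3×4 + 1
4 = 4×1 + 0
gcd = 1, so the inverse exists. Back-substitute:
1 = 13 − 3·4
1 = −3·30 + 7·13
1 = 7·253 − 59·30
1 = −59·1042 + 243·253
1 = 243·3379 − 788·1042
1 = −788·14558 + 3395·3379
So 3379·3395 ≡ 1 (mod 14558).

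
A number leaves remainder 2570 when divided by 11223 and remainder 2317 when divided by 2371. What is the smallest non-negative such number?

22616915

Write x = 2570 + 11223·k. Then 11223·k ≡ 2317 − 2570 ≡ 2118 (mod 2371).
Need 11223⁻¹ mod 2371. Extended Euclid on (2371, 1739):
2371 = 1·1739 + 632
1739 = 2·632 + 475
632 = 1·475 + 157
475 = 3·157 + 4
157 = 39·4 + 1
4 = 4·1 + 0
Back-substitute:
1 = 157 − 39·4
1 = −39·475 + 118·157
1 = 118·632 − 157·475
1 = −157·1739 + 432·632
1 = 432·2371 − 589·1739
11223⁻¹ ≡ 1782 (mod 2371), so k ≡ 1782·2118 ≡ 2015 (mod 2371).
x = 2570 + 11223·2015 = 22616915.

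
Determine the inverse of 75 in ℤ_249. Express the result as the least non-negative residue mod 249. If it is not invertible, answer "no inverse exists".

no inverse exists

Euclidean algorithm on 249, 75:
249 = 3·75 + 24
75 = 3·24 + 3
24 = 8·3 + 0
The gcd is 3, not 1, hence no inverse exists.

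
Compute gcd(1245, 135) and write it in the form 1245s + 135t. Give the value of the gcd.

15

Repeated division:
1245 = 9*135 + 30
135 = 4*30 + 15
30 = 2*15 + 0
gcd(1245, 135) = 15.
Back-substituting:
15 = 135 − 4·30
15 = −4·1245 + 37·135
So 15 = (-4)·1245 + (37)·135.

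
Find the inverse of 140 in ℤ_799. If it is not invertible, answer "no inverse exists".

gcd(799, 140) by repeated division:
799 = 5×140 + 99
140 = 1×99 + 41
99 = 2×41 + 17
41 = 2×17 + 7
17 = 2×7 + 3
7 = 2×3 + 1
3 = 3×1 + 0
The gcd is 1. Working backward:
1 = 7 − 2·3
1 = −2·17 + 5·7
1 = 5·41 − 12·17
1 = −12·99 + 29·41
1 = 29·140 − 41·99
1 = −41·799 + 234·140
So 140·234 ≡ 1 (mod 799).

234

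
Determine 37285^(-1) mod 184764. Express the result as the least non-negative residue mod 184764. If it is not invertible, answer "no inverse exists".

Apply the Euclidean algorithm to 184764 and 37285:
184764 = 4·37285 + 35624
37285 = 1·35624 + 1661
35624 = 21·1661 + 743
1661 = 2·743 + 175
743 = 4·175 + 43
175 = 4·43 + 3
43 = 14·3 + 1
3 = 3·1 + 0
gcd = 1, so the inverse exists. Back-substitute:
1 = 43 − 14·3
1 = −14·175 + 57·43
1 = 57·743 − 242·175
1 = −242·1661 + 541·743
1 = 541·35624 − 11603·1661
1 = −11603·37285 + 12144·35624
1 = 12144·184764 − 60179·37285
Thus 37285·(-60179) ≡ 1 (mod 184764); reducing, -60179 mod 184764 = 124585.

124585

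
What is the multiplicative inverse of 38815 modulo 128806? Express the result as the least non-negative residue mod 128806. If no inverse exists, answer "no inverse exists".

Extended Euclidean algorithm:
128806 = 3*38815 + 12361
38815 = 3*12361 + 1732
12361 = 7*1732 + 237
1732 = 7*237 + 73
237 = 3*73 + 18
73 = 4*18 + 1
18 = 18*1 + 0
gcd = 1, so the inverse exists. Back-substitute:
1 = 73 − 4·18
1 = −4·237 + 13·73
1 = 13·1732 − 95·237
1 = −95·12361 + 678·1732
1 = 678·38815 − 2129·12361
1 = −2129·128806 + 7065·38815
So 38815·7065 ≡ 1 (mod 128806).

7065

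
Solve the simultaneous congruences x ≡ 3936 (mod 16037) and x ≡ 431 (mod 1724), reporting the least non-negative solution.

Write x = 3936 + 16037·k. Then 16037·k ≡ 431 − 3936 ≡ 1667 (mod 1724).
Need 16037⁻¹ mod 1724. Extended Euclid on (1724, 521):
1724 = 3×521 + 161
521 = 3×161 + 38
161 = 4×38 + 9
38 = 4×9 + 2
9 = 4×2 + 1
2 = 2×1 + 0
Back-substitute:
1 = 9 − 4·2
1 = −4·38 + 17·9
1 = 17·161 − 72·38
1 = −72·521 + 233·161
1 = 233·1724 − 771·521
16037⁻¹ ≡ 953 (mod 1724), so k ≡ 953·1667 ≡ 847 (mod 1724).
x = 3936 + 16037·847 = 13587275.

13587275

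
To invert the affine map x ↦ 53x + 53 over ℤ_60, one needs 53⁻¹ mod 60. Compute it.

17

gcd(60, 53) by repeated division:
60 = 1·53 + 7
53 = 7·7 + 4
7 = 1·4 + 3
4 = 1·3 + 1
3 = 3·1 + 0
Since gcd(53, 60) = 1, back-substitute to write 1 as a combination:
1 = 4 − 3
1 = −7 + 2·4
1 = 2·53 − 15·7
1 = −15·60 + 17·53
So 53·17 ≡ 1 (mod 60).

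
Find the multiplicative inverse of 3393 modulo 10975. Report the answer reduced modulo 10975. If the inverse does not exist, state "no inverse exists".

8507

Run Euclid on (10975, 3393):
10975 = 3*3393 + 796
3393 = 4*796 + 209
796 = 3*209 + 169
209 = 1*169 + 40
169 = 4*40 + 9
40 = 4*9 + 4
9 = 2*4 + 1
4 = 4*1 + 0
gcd = 1, so the inverse exists. Back-substitute:
1 = 9 − 2·4
1 = −2·40 + 9·9
1 = 9·169 − 38·40
1 = −38·209 + 47·169
1 = 47·796 − 179·209
1 = −179·3393 + 763·796
1 = 763·10975 − 2468·3393
So 3393·(-2468) ≡ 1 (mod 10975), and -2468 ≡ 8507 (mod 10975).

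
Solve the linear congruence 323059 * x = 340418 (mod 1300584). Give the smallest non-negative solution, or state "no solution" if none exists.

1091966

First find gcd(323059, 1300584):
1300584 = 4×323059 + 8348
323059 = 38×8348 + 5835
8348 = 1×5835 + 2513
5835 = 2×2513 + 809
2513 = 3×809 + 86
809 = 9×86 + 35
86 = 2×35 + 16
35 = 2×16 + 3
16 = 5×3 + 1
3 = 3×1 + 0
gcd = 1, so a unique solution mod 1300584 exists.
Back-substitute for the Bézout coefficients:
1 = 16 − 5·3
1 = −5·35 + 11·16
1 = 11·86 − 27·35
1 = −27·809 + 254·86
1 = 254·2513 − 789·809
1 = −789·5835 + 1832·2513
1 = 1832·8348 − 2621·5835
1 = −2621·323059 + 101430·8348
1 = 101430·1300584 − 408341·323059
So 323059·(-408341) ≡ 1 (mod 1300584), giving 323059⁻¹ ≡ 892243.
x ≡ 323059⁻¹·340418 ≡ 892243·340418 ≡ 1091966 (mod 1300584).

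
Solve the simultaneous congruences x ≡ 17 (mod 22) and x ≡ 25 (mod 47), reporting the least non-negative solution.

Write x = 17 + 22·k. Then 22·k ≡ 25 − 17 ≡ 8 (mod 47).
Need 22⁻¹ mod 47. Extended Euclid on (47, 22):
47 = 2×22 + 3
22 = 7×3 + 1
3 = 3×1 + 0
Back-substitute:
1 = 22 − 7·3
1 = −7·47 + 15·22
22⁻¹ ≡ 15 (mod 47), so k ≡ 15·8 ≡ 26 (mod 47).
x = 17 + 22·26 = 589.

589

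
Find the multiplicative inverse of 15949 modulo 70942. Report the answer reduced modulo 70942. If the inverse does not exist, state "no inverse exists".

gcd(70942, 15949) by repeated division:
70942 = 4·15949 + 7146
15949 = 2·7146 + 1657
7146 = 4·1657 + 518
1657 = 3·518 + 103
518 = 5·103 + 3
103 = 34·3 + 1
3 = 3·1 + 0
Since gcd(15949, 70942) = 1, back-substitute to write 1 as a combination:
1 = 103 − 34·3
1 = −34·518 + 171·103
1 = 171·1657 − 547·518
1 = −547·7146 + 2359·1657
1 = 2359·15949 − 5265·7146
1 = −5265·70942 + 23419·15949
So 15949·23419 ≡ 1 (mod 70942).

23419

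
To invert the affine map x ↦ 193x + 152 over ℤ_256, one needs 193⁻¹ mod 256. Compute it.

gcd(256, 193) by repeated division:
256 = 1×193 + 63
193 = 3×63 + 4
63 = 15×4 + 3
4 = 1×3 + 1
3 = 3×1 + 0
The gcd is 1. Working backward:
1 = 4 − 3
1 = −63 + 16·4
1 = 16·193 − 49·63
1 = −49·256 + 65·193
So 193·65 ≡ 1 (mod 256).

65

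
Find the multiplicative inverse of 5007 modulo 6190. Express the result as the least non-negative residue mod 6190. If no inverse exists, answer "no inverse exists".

Extended Euclidean algorithm:
6190 = 1·5007 + 1183
5007 = 4·1183 + 275
1183 = 4·275 + 83
275 = 3·83 + 26
83 = 3·26 + 5
26 = 5·5 + 1
5 = 5·1 + 0
Since gcd(5007, 6190) = 1, back-substitute to write 1 as a combination:
1 = 26 − 5·5
1 = −5·83 + 16·26
1 = 16·275 − 53·83
1 = −53·1183 + 228·275
1 = 228·5007 − 965·1183
1 = −965·6190 + 1193·5007
So 5007·1193 ≡ 1 (mod 6190).

1193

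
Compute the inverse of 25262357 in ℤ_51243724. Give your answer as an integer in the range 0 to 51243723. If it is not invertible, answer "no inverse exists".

Run Euclid on (51243724, 25262357):
51243724 = 2*25262357 + 719010
25262357 = 35*719010 + 97007
719010 = 7*97007 + 39961
97007 = 2*39961 + 17085
39961 = 2*17085 + 5791
17085 = 2*5791 + 5503
5791 = 1*5503 + 288
5503 = 19*288 + 31
288 = 9*31 + 9
31 = 3*9 + 4
9 = 2*4 + 1
4 = 4*1 + 0
gcd = 1, so the inverse exists. Back-substitute:
1 = 9 − 2·4
1 = −2·31 + 7·9
1 = 7·288 − 65·31
1 = −65·5503 + 1242·288
1 = 1242·5791 − 1307·5503
1 = −1307·17085 + 3856·5791
1 = 3856·39961 − 9019·17085
1 = −9019·97007 + 21894·39961
1 = 21894·719010 − 162277·97007
1 = −162277·25262357 + 5701589·719010
1 = 5701589·51243724 − 11565455·25262357
Thus 25262357·(-11565455) ≡ 1 (mod 51243724); reducing, -11565455 mod 51243724 = 39678269.

39678269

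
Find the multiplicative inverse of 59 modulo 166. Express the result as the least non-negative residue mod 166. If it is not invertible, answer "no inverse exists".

Run Euclid on (166, 59):
166 = 2*59 + 48
59 = 1*48 + 11
48 = 4*11 + 4
11 = 2*4 + 3
4 = 1*3 + 1
3 = 3*1 + 0
Since gcd(59, 166) = 1, back-substitute to write 1 as a combination:
1 = 4 − 3
1 = −11 + 3·4
1 = 3·48 − 13·11
1 = −13·59 + 16·48
1 = 16·166 − 45·59
Hence 59⁻¹ ≡ -45 ≡ 121 (mod 166).

121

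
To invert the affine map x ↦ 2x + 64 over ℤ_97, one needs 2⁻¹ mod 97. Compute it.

gcd(97, 2) by repeated division:
97 = 48*2 + 1
2 = 2*1 + 0
gcd = 1, so the inverse exists. Back-substitute:
1 = 97 − 48·2
Hence 2⁻¹ ≡ -48 ≡ 49 (mod 97).

49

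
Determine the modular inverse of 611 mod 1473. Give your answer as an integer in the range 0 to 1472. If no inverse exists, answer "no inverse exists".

446

Run Euclid on (1473, 611):
1473 = 2*611 + 251
611 = 2*251 + 109
251 = 2*109 + 33
109 = 3*33 + 10
33 = 3*10 + 3
10 = 3*3 + 1
3 = 3*1 + 0
Since gcd(611, 1473) = 1, back-substitute to write 1 as a combination:
1 = 10 − 3·3
1 = −3·33 + 10·10
1 = 10·109 − 33·33
1 = −33·251 + 76·109
1 = 76·611 − 185·251
1 = −185·1473 + 446·611
So 611·446 ≡ 1 (mod 1473).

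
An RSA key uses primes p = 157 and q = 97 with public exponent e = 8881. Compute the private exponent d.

1489

φ(n) = (p−1)(q−1) = 156·96 = 14976.
Need d with 8881·d ≡ 1 (mod 14976). Apply the extended Euclidean algorithm:
14976 = 1×8881 + 6095
8881 = 1×6095 + 2786
6095 = 2×2786 + 523
2786 = 5×523 + 171
523 = 3×171 + 10
171 = 17×10 + 1
10 = 10×1 + 0
Back-substitute:
1 = 171 − 17·10
1 = −17·523 + 52·171
1 = 52·2786 − 277·523
1 = −277·6095 + 606·2786
1 = 606·8881 − 883·6095
1 = −883·14976 + 1489·8881
So 8881·1489 ≡ 1 (mod 14976), hence d = 1489.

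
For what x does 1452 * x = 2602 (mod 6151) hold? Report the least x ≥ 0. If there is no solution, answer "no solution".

2552

First find gcd(1452, 6151):
6151 = 4*1452 + 343
1452 = 4*343 + 80
343 = 4*80 + 23
80 = 3*23 + 11
23 = 2*11 + 1
11 = 11*1 + 0
gcd = 1, so a unique solution mod 6151 exists.
Back-substitute for the Bézout coefficients:
1 = 23 − 2·11
1 = −2·80 + 7·23
1 = 7·343 − 30·80
1 = −30·1452 + 127·343
1 = 127·6151 − 538·1452
So 1452·(-538) ≡ 1 (mod 6151), giving 1452⁻¹ ≡ 5613.
x ≡ 1452⁻¹·2602 ≡ 5613·2602 ≡ 2552 (mod 6151).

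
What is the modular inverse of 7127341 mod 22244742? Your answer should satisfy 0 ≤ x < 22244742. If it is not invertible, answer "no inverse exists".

Euclidean algorithm on 22244742, 7127341:
22244742 = 3×7127341 + 862719
7127341 = 8×862719 + 225589
862719 = 3×225589 + 185952
225589 = 1×185952 + 39637
185952 = 4×39637 + 27404
39637 = 1×27404 + 12233
27404 = 2×12233 + 2938
12233 = 4×2938 + 481
2938 = 6×481 + 52
481 = 9×52 + 13
52 = 4×13 + 0
Since gcd = 13 > 1, 7127341 is not a unit mod 22244742.

no inverse exists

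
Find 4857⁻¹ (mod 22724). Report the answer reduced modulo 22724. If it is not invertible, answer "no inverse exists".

gcd(22724, 4857) by repeated division:
22724 = 4×4857 + 3296
4857 = 1×3296 + 1561
3296 = 2×1561 + 174
1561 = 8×174 + 169
174 = 1×169 + 5
169 = 33×5 + 4
5 = 1×4 + 1
4 = 4×1 + 0
The gcd is 1. Working backward:
1 = 5 − 4
1 = −169 + 34·5
1 = 34·174 − 35·169
1 = −35·1561 + 314·174
1 = 314·3296 − 663·1561
1 = −663·4857 + 977·3296
1 = 977·22724 − 4571·4857
Thus 4857·(-4571) ≡ 1 (mod 22724); reducing, -4571 mod 22724 = 18153.

18153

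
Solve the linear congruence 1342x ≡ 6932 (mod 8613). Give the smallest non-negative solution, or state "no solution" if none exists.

no solution

gcd(1342, 8613):
8613 = 6·1342 + 561
1342 = 2·561 + 220
561 = 2·220 + 121
220 = 1·121 + 99
121 = 1·99 + 22
99 = 4·22 + 11
22 = 2·11 + 0
gcd = 11, but 11 ∤ 6932, so the congruence has no solution.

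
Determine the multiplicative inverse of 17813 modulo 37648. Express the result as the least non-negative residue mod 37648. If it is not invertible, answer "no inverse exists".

25229

Extended Euclidean algorithm:
37648 = 2*17813 + 2022
17813 = 8*2022 + 1637
2022 = 1*1637 + 385
1637 = 4*385 + 97
385 = 3*97 + 94
97 = 1*94 + 3
94 = 31*3 + 1
3 = 3*1 + 0
gcd = 1, so the inverse exists. Back-substitute:
1 = 94 − 31·3
1 = −31·97 + 32·94
1 = 32·385 − 127·97
1 = −127·1637 + 540·385
1 = 540·2022 − 667·1637
1 = −667·17813 + 5876·2022
1 = 5876·37648 − 12419·17813
Hence 17813⁻¹ ≡ -12419 ≡ 25229 (mod 37648).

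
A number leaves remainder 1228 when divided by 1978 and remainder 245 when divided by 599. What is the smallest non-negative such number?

Write x = 1228 + 1978·k. Then 1978·k ≡ 245 − 1228 ≡ 215 (mod 599).
Need 1978⁻¹ mod 599. Extended Euclid on (599, 181):
599 = 3*181 + 56
181 = 3*56 + 13
56 = 4*13 + 4
13 = 3*4 + 1
4 = 4*1 + 0
Back-substitute:
1 = 13 − 3·4
1 = −3·56 + 13·13
1 = 13·181 − 42·56
1 = −42·599 + 139·181
1978⁻¹ ≡ 139 (mod 599), so k ≡ 139·215 ≡ 534 (mod 599).
x = 1228 + 1978·534 = 1057480.

1057480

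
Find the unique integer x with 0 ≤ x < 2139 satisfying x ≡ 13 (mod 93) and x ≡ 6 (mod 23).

1501

Write x = 13 + 93·k. Then 93·k ≡ 6 − 13 ≡ 16 (mod 23).
Need 93⁻¹ mod 23. Extended Euclid on (23, 1):
23 = 23·1 + 0
93⁻¹ ≡ 1 (mod 23), so k ≡ 1·16 ≡ 16 (mod 23).
x = 13 + 93·16 = 1501.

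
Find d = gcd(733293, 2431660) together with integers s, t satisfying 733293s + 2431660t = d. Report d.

Euclidean algorithm:
2431660 = 3×733293 + 231781
733293 = 3×231781 + 37950
231781 = 6×37950 + 4081
37950 = 9×4081 + 1221
4081 = 3×1221 + 418
1221 = 2×418 + 385
418 = 1×385 + 33
385 = 11×33 + 22
33 = 1×22 + 11
22 = 2×11 + 0
gcd(733293, 2431660) = 11.
Back-substituting:
11 = 33 − 22
11 = −385 + 12·33
11 = 12·418 − 13·385
11 = −13·1221 + 38·418
11 = 38·4081 − 127·1221
11 = −127·37950 + 1181·4081
11 = 1181·231781 − 7213·37950
11 = −7213·733293 + 22820·231781
11 = 22820·2431660 − 75673·733293
So 11 = (22820)·2431660 + (-75673)·733293.

11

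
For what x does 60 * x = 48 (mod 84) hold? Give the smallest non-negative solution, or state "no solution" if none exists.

First find gcd(60, 84):
84 = 1*60 + 24
60 = 2*24 + 12
24 = 2*12 + 0
gcd = 12 and 12 | 48, so solutions exist. Divide through by 12: 5x ≡ 4 (mod 7).
Now find 5⁻¹ mod 7:
7 = 1·5 + 2
5 = 2·2 + 1
2 = 2·1 + 0
Back-substitute:
1 = 5 − 2·2
1 = −2·7 + 3·5
So 5⁻¹ ≡ 3 (mod 7).
Then x ≡ 3·4 ≡ 5 (mod 7); the smallest non-negative solution is x = 5.

5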